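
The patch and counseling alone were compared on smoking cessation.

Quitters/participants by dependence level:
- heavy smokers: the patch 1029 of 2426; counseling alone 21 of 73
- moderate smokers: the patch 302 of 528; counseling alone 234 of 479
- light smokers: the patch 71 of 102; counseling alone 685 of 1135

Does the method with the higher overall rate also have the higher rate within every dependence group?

Heavy smokers: the patch 1029/2426 = 42.4%, counseling alone 21/73 = 28.8% → the patch
Moderate smokers: the patch 302/528 = 57.2%, counseling alone 234/479 = 48.9% → the patch
Light smokers: the patch 71/102 = 69.6%, counseling alone 685/1135 = 60.4% → the patch
Overall: the patch 1402/3056 = 45.9%, counseling alone 940/1687 = 55.7% → counseling alone
The patch wins each dependence group but counseling alone wins overall — the comparison reverses. The patch's participants skew toward heavy smokers, which has a lower base rate.

No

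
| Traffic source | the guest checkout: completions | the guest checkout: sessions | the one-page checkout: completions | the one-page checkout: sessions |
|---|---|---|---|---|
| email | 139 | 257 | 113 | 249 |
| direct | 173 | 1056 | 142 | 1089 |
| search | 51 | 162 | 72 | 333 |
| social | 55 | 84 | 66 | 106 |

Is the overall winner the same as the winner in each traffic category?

Email: the guest checkout 139/257 = 54.1%, the one-page checkout 113/249 = 45.4% → the guest checkout
Direct: the guest checkout 173/1056 = 16.4%, the one-page checkout 142/1089 = 13.0% → the guest checkout
Search: the guest checkout 51/162 = 31.5%, the one-page checkout 72/333 = 21.6% → the guest checkout
Social: the guest checkout 55/84 = 65.5%, the one-page checkout 66/106 = 62.3% → the guest checkout
Overall: the guest checkout 418/1559 = 26.8%, the one-page checkout 393/1777 = 22.1% → the guest checkout
The guest checkout wins overall and in every traffic group — no reversal.

Yes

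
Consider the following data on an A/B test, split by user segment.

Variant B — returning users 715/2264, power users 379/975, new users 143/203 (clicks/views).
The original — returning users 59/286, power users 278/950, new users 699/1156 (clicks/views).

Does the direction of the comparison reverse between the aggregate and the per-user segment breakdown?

Returning users: Variant B 715/2264 = 31.6%, the original 59/286 = 20.6% → Variant B
Power users: Variant B 379/975 = 38.9%, the original 278/950 = 29.3% → Variant B
New users: Variant B 143/203 = 70.4%, the original 699/1156 = 60.5% → Variant B
Overall: Variant B 1237/3442 = 35.9%, the original 1036/2392 = 43.3% → the original
Variant B wins each user group but the original wins overall — the comparison reverses. Variant B's views skew toward returning users, which has a lower base rate.

Yes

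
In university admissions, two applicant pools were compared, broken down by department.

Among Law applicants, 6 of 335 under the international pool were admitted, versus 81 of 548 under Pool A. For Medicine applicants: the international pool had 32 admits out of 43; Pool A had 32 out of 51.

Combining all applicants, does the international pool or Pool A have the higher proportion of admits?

Pool A

Law: the international pool 6/335 = 1.8%, Pool A 81/548 = 14.8% → Pool A
Medicine: the international pool 32/43 = 74.4%, Pool A 32/51 = 62.7% → the international pool
Overall: the international pool 38/378 = 10.1%, Pool A 113/599 = 18.9% → Pool A
(Neither sweeps every department group, but Pool A has the higher pooled rate.)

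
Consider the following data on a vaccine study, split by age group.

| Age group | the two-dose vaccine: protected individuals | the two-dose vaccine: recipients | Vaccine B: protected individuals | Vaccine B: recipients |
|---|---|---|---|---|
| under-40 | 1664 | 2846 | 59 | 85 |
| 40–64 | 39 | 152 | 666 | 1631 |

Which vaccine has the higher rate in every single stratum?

Under-40: the two-dose vaccine 1664/2846 = 58.5%, Vaccine B 59/85 = 69.4% → Vaccine B
40–64: the two-dose vaccine 39/152 = 25.7%, Vaccine B 666/1631 = 40.8% → Vaccine B
Vaccine B has the higher rate in both groups.

Vaccine B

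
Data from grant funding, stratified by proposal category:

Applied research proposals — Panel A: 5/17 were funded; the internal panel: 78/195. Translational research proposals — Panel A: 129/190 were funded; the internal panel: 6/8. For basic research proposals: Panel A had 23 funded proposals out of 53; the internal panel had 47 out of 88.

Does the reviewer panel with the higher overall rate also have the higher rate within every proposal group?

No

Applied research: Panel A 5/17 = 29.4%, the internal panel 78/195 = 40.0% → the internal panel
Translational research: Panel A 129/190 = 67.9%, the internal panel 6/8 = 75.0% → the internal panel
Basic research: Panel A 23/53 = 43.4%, the internal panel 47/88 = 53.4% → the internal panel
Overall: Panel A 157/260 = 60.4%, the internal panel 131/291 = 45.0% → Panel A
The internal panel wins each proposal group but Panel A wins overall — the comparison reverses. The internal panel's proposals skew toward applied research, which has a lower base rate.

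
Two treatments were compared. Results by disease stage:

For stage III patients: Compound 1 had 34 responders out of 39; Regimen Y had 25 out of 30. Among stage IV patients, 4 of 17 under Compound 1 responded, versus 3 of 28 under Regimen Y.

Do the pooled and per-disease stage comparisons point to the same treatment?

Yes

Stage III: Compound 1 34/39 = 87.2%, Regimen Y 25/30 = 83.3% → Compound 1
Stage IV: Compound 1 4/17 = 23.5%, Regimen Y 3/28 = 10.7% → Compound 1
Overall: Compound 1 38/56 = 67.9%, Regimen Y 28/58 = 48.3% → Compound 1
Compound 1 wins overall and in every disease group — no reversal.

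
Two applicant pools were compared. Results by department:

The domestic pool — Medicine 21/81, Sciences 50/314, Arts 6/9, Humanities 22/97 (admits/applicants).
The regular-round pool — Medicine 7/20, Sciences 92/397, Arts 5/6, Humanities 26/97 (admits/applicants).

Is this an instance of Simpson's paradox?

No

Medicine: the domestic pool 21/81 = 25.9%, the regular-round pool 7/20 = 35.0% → the regular-round pool
Sciences: the domestic pool 50/314 = 15.9%, the regular-round pool 92/397 = 23.2% → the regular-round pool
Arts: the domestic pool 6/9 = 66.7%, the regular-round pool 5/6 = 83.3% → the regular-round pool
Humanities: the domestic pool 22/97 = 22.7%, the regular-round pool 26/97 = 26.8% → the regular-round pool
Overall: the domestic pool 99/501 = 19.8%, the regular-round pool 130/520 = 25.0% → the regular-round pool
The regular-round pool wins overall and in every department group — no reversal.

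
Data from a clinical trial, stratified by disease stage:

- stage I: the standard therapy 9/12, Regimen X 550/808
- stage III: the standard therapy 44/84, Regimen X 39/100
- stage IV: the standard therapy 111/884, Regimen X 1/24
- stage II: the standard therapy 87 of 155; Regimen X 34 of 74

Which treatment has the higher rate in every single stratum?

the standard therapy

Stage I: the standard therapy 9/12 = 75.0%, Regimen X 550/808 = 68.1% → the standard therapy
Stage III: the standard therapy 44/84 = 52.4%, Regimen X 39/100 = 39.0% → the standard therapy
Stage IV: the standard therapy 111/884 = 12.6%, Regimen X 1/24 = 4.2% → the standard therapy
Stage II: the standard therapy 87/155 = 56.1%, Regimen X 34/74 = 45.9% → the standard therapy
The standard therapy has the higher rate in all 4 groups.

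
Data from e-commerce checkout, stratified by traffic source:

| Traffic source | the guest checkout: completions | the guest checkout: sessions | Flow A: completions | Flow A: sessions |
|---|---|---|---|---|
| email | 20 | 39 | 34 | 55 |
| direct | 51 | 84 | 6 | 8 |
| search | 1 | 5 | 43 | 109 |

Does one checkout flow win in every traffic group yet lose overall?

Email: the guest checkout 20/39 = 51.3%, Flow A 34/55 = 61.8% → Flow A
Direct: the guest checkout 51/84 = 60.7%, Flow A 6/8 = 75.0% → Flow A
Search: the guest checkout 1/5 = 20.0%, Flow A 43/109 = 39.4% → Flow A
Overall: the guest checkout 72/128 = 56.2%, Flow A 83/172 = 48.3% → the guest checkout
Flow A wins each traffic group but the guest checkout wins overall — the comparison reverses. Flow A's sessions skew toward search, which has a lower base rate.

Yes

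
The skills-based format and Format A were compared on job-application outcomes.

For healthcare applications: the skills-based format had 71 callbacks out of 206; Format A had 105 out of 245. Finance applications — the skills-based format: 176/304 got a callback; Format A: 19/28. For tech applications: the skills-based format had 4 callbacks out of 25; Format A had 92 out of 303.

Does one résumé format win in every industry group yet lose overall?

Yes

Healthcare: the skills-based format 71/206 = 34.5%, Format A 105/245 = 42.9% → Format A
Finance: the skills-based format 176/304 = 57.9%, Format A 19/28 = 67.9% → Format A
Tech: the skills-based format 4/25 = 16.0%, Format A 92/303 = 30.4% → Format A
Overall: the skills-based format 251/535 = 46.9%, Format A 216/576 = 37.5% → the skills-based format
Format A wins each industry group but the skills-based format wins overall — the comparison reverses. Format A's applications skew toward tech, which has a lower base rate.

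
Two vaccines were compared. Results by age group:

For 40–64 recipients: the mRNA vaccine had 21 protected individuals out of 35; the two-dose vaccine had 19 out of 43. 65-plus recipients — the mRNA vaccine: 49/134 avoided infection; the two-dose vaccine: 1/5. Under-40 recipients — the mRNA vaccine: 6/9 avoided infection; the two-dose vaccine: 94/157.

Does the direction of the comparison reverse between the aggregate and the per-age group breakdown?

Yes

40–64: the mRNA vaccine 21/35 = 60.0%, the two-dose vaccine 19/43 = 44.2% → the mRNA vaccine
65-plus: the mRNA vaccine 49/134 = 36.6%, the two-dose vaccine 1/5 = 20.0% → the mRNA vaccine
Under-40: the mRNA vaccine 6/9 = 66.7%, the two-dose vaccine 94/157 = 59.9% → the mRNA vaccine
Overall: the mRNA vaccine 76/178 = 42.7%, the two-dose vaccine 114/205 = 55.6% → the two-dose vaccine
The mRNA vaccine wins each age group but the two-dose vaccine wins overall — the comparison reverses. The mRNA vaccine's recipients skew toward 65-plus, which has a lower base rate.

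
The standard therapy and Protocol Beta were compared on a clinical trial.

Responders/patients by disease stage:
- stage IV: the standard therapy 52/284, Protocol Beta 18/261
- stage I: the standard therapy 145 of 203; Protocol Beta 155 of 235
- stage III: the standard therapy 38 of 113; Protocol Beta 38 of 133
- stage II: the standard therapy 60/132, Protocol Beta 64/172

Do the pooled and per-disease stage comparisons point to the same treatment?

Yes

Stage IV: the standard therapy 52/284 = 18.3%, Protocol Beta 18/261 = 6.9% → the standard therapy
Stage I: the standard therapy 145/203 = 71.4%, Protocol Beta 155/235 = 66.0% → the standard therapy
Stage III: the standard therapy 38/113 = 33.6%, Protocol Beta 38/133 = 28.6% → the standard therapy
Stage II: the standard therapy 60/132 = 45.5%, Protocol Beta 64/172 = 37.2% → the standard therapy
Overall: the standard therapy 295/732 = 40.3%, Protocol Beta 275/801 = 34.3% → the standard therapy
The standard therapy wins overall and in every disease group — no reversal.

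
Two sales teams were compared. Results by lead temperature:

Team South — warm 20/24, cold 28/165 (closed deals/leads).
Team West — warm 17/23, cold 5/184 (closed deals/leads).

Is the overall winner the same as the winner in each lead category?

Yes

Warm: Team South 20/24 = 83.3%, Team West 17/23 = 73.9% → Team South
Cold: Team South 28/165 = 17.0%, Team West 5/184 = 2.7% → Team South
Overall: Team South 48/189 = 25.4%, Team West 22/207 = 10.6% → Team South
Team South wins overall and in every lead group — no reversal.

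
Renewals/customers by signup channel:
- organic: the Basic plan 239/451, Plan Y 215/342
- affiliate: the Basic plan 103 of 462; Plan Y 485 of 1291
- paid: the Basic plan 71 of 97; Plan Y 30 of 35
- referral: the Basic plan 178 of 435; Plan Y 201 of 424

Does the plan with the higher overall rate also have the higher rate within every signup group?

Organic: the Basic plan 239/451 = 53.0%, Plan Y 215/342 = 62.9% → Plan Y
Affiliate: the Basic plan 103/462 = 22.3%, Plan Y 485/1291 = 37.6% → Plan Y
Paid: the Basic plan 71/97 = 73.2%, Plan Y 30/35 = 85.7% → Plan Y
Referral: the Basic plan 178/435 = 40.9%, Plan Y 201/424 = 47.4% → Plan Y
Overall: the Basic plan 591/1445 = 40.9%, Plan Y 931/2092 = 44.5% → Plan Y
Plan Y wins overall and in every signup group — no reversal.

Yes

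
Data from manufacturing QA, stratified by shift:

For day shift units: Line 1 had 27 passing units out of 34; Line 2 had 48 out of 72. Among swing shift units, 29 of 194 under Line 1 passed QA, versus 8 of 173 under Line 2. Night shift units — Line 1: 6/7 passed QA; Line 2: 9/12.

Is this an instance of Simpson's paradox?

Day shift: Line 1 27/34 = 79.4%, Line 2 48/72 = 66.7% → Line 1
Swing shift: Line 1 29/194 = 14.9%, Line 2 8/173 = 4.6% → Line 1
Night shift: Line 1 6/7 = 85.7%, Line 2 9/12 = 75.0% → Line 1
Overall: Line 1 62/235 = 26.4%, Line 2 65/257 = 25.3% → Line 1
Line 1 wins overall and in every shift group — no reversal.

No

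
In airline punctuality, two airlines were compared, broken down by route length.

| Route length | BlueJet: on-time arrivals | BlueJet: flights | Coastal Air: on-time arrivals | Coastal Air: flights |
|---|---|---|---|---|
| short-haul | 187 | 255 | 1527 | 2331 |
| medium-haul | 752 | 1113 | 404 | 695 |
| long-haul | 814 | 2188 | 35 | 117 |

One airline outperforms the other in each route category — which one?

Short-haul: BlueJet 187/255 = 73.3%, Coastal Air 1527/2331 = 65.5% → BlueJet
Medium-haul: BlueJet 752/1113 = 67.6%, Coastal Air 404/695 = 58.1% → BlueJet
Long-haul: BlueJet 814/2188 = 37.2%, Coastal Air 35/117 = 29.9% → BlueJet
BlueJet has the higher rate in all 3 groups.

BlueJet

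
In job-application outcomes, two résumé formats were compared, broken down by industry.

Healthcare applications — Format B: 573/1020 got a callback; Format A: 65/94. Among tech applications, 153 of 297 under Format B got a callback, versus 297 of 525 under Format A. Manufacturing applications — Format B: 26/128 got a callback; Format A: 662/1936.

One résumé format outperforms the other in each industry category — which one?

Healthcare: Format B 573/1020 = 56.2%, Format A 65/94 = 69.1% → Format A
Tech: Format B 153/297 = 51.5%, Format A 297/525 = 56.6% → Format A
Manufacturing: Format B 26/128 = 20.3%, Format A 662/1936 = 34.2% → Format A
Format A has the higher rate in all 3 groups.

Format A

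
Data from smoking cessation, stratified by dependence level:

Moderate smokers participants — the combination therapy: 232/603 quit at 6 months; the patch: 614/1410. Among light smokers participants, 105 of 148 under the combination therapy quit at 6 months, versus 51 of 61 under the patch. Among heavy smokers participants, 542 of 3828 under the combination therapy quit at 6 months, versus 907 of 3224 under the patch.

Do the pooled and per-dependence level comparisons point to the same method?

Moderate smokers: the combination therapy 232/603 = 38.5%, the patch 614/1410 = 43.5% → the patch
Light smokers: the combination therapy 105/148 = 70.9%, the patch 51/61 = 83.6% → the patch
Heavy smokers: the combination therapy 542/3828 = 14.2%, the patch 907/3224 = 28.1% → the patch
Overall: the combination therapy 879/4579 = 19.2%, the patch 1572/4695 = 33.5% → the patch
The patch wins overall and in every dependence group — no reversal.

Yes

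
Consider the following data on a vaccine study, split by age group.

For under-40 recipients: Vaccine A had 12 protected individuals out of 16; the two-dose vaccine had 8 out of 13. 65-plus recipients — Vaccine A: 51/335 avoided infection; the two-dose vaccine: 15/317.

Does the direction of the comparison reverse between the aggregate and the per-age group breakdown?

Under-40: Vaccine A 12/16 = 75.0%, the two-dose vaccine 8/13 = 61.5% → Vaccine A
65-plus: Vaccine A 51/335 = 15.2%, the two-dose vaccine 15/317 = 4.7% → Vaccine A
Overall: Vaccine A 63/351 = 17.9%, the two-dose vaccine 23/330 = 7.0% → Vaccine A
Vaccine A wins overall and in every age group — no reversal.

No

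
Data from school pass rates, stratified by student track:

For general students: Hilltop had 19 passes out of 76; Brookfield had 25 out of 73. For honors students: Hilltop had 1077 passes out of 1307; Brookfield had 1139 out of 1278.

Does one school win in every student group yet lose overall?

General: Hilltop 19/76 = 25.0%, Brookfield 25/73 = 34.2% → Brookfield
Honors: Hilltop 1077/1307 = 82.4%, Brookfield 1139/1278 = 89.1% → Brookfield
Overall: Hilltop 1096/1383 = 79.2%, Brookfield 1164/1351 = 86.2% → Brookfield
Brookfield wins overall and in every student group — no reversal.

No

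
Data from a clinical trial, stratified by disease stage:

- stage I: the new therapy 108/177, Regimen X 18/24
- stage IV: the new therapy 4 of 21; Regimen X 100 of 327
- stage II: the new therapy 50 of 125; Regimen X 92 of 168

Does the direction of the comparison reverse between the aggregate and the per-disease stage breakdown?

Yes

Stage I: the new therapy 108/177 = 61.0%, Regimen X 18/24 = 75.0% → Regimen X
Stage IV: the new therapy 4/21 = 19.0%, Regimen X 100/327 = 30.6% → Regimen X
Stage II: the new therapy 50/125 = 40.0%, Regimen X 92/168 = 54.8% → Regimen X
Overall: the new therapy 162/323 = 50.2%, Regimen X 210/519 = 40.5% → the new therapy
Regimen X wins each disease group but the new therapy wins overall — the comparison reverses. Regimen X's patients skew toward stage IV, which has a lower base rate.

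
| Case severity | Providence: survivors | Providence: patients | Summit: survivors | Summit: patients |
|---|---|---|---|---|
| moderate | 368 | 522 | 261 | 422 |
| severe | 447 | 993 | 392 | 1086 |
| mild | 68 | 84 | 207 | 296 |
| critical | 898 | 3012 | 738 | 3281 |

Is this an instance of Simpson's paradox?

Moderate: Providence 368/522 = 70.5%, Summit 261/422 = 61.8% → Providence
Severe: Providence 447/993 = 45.0%, Summit 392/1086 = 36.1% → Providence
Mild: Providence 68/84 = 81.0%, Summit 207/296 = 69.9% → Providence
Critical: Providence 898/3012 = 29.8%, Summit 738/3281 = 22.5% → Providence
Overall: Providence 1781/4611 = 38.6%, Summit 1598/5085 = 31.4% → Providence
Providence wins overall and in every case group — no reversal.

No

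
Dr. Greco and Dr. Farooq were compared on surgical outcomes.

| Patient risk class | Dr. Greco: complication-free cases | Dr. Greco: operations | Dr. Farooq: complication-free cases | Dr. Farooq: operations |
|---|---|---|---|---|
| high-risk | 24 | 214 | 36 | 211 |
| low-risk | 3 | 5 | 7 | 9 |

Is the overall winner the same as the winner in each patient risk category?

High-risk: Dr. Greco 24/214 = 11.2%, Dr. Farooq 36/211 = 17.1% → Dr. Farooq
Low-risk: Dr. Greco 3/5 = 60.0%, Dr. Farooq 7/9 = 77.8% → Dr. Farooq
Overall: Dr. Greco 27/219 = 12.3%, Dr. Farooq 43/220 = 19.5% → Dr. Farooq
Dr. Farooq wins overall and in every patient risk group — no reversal.

Yes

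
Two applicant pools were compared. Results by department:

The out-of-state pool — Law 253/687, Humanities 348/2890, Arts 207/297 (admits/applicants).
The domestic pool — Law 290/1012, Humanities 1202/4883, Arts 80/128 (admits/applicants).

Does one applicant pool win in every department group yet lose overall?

No

Law: the out-of-state pool 253/687 = 36.8%, the domestic pool 290/1012 = 28.7% → the out-of-state pool
Humanities: the out-of-state pool 348/2890 = 12.0%, the domestic pool 1202/4883 = 24.6% → the domestic pool
Arts: the out-of-state pool 207/297 = 69.7%, the domestic pool 80/128 = 62.5% → the out-of-state pool
Overall: the out-of-state pool 808/3874 = 20.9%, the domestic pool 1572/6023 = 26.1% → the domestic pool
Neither sweeps: the out-of-state pool wins 2 of 3 groups, the domestic pool wins 1. The domestic pool wins overall but not every group — no Simpson reversal.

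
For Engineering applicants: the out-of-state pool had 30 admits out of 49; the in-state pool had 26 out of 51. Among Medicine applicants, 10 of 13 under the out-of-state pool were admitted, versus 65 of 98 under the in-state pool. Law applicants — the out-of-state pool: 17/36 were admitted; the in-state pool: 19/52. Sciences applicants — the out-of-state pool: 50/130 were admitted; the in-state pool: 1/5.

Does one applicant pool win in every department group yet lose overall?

Engineering: the out-of-state pool 30/49 = 61.2%, the in-state pool 26/51 = 51.0% → the out-of-state pool
Medicine: the out-of-state pool 10/13 = 76.9%, the in-state pool 65/98 = 66.3% → the out-of-state pool
Law: the out-of-state pool 17/36 = 47.2%, the in-state pool 19/52 = 36.5% → the out-of-state pool
Sciences: the out-of-state pool 50/130 = 38.5%, the in-state pool 1/5 = 20.0% → the out-of-state pool
Overall: the out-of-state pool 107/228 = 46.9%, the in-state pool 111/206 = 53.9% → the in-state pool
The out-of-state pool wins each department group but the in-state pool wins overall — the comparison reverses. The out-of-state pool's applicants skew toward Sciences, which has a lower base rate.

Yes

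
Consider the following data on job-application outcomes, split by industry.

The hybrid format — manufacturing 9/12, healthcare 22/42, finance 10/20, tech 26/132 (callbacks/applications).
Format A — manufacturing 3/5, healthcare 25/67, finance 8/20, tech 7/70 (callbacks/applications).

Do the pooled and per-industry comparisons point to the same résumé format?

Yes

Manufacturing: the hybrid format 9/12 = 75.0%, Format A 3/5 = 60.0% → the hybrid format
Healthcare: the hybrid format 22/42 = 52.4%, Format A 25/67 = 37.3% → the hybrid format
Finance: the hybrid format 10/20 = 50.0%, Format A 8/20 = 40.0% → the hybrid format
Tech: the hybrid format 26/132 = 19.7%, Format A 7/70 = 10.0% → the hybrid format
Overall: the hybrid format 67/206 = 32.5%, Format A 43/162 = 26.5% → the hybrid format
The hybrid format wins overall and in every industry group — no reversal.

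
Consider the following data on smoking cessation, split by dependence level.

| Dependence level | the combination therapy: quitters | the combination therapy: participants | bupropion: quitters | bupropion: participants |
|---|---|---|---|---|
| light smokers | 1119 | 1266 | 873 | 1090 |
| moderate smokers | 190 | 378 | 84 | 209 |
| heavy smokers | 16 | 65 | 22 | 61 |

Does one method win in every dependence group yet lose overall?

Light smokers: the combination therapy 1119/1266 = 88.4%, bupropion 873/1090 = 80.1% → the combination therapy
Moderate smokers: the combination therapy 190/378 = 50.3%, bupropion 84/209 = 40.2% → the combination therapy
Heavy smokers: the combination therapy 16/65 = 24.6%, bupropion 22/61 = 36.1% → bupropion
Overall: the combination therapy 1325/1709 = 77.5%, bupropion 979/1360 = 72.0% → the combination therapy
Neither sweeps: the combination therapy wins 2 of 3 groups, bupropion wins 1. The combination therapy wins overall but not every group — no Simpson reversal.

No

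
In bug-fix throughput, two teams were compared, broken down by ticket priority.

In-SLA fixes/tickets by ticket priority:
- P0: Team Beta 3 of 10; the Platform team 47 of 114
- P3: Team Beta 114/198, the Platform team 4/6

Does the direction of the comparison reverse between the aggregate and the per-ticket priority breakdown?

Yes

P0: Team Beta 3/10 = 30.0%, the Platform team 47/114 = 41.2% → the Platform team
P3: Team Beta 114/198 = 57.6%, the Platform team 4/6 = 66.7% → the Platform team
Overall: Team Beta 117/208 = 56.2%, the Platform team 51/120 = 42.5% → Team Beta
The Platform team wins each ticket group but Team Beta wins overall — the comparison reverses. The Platform team's tickets skew toward P0, which has a lower base rate.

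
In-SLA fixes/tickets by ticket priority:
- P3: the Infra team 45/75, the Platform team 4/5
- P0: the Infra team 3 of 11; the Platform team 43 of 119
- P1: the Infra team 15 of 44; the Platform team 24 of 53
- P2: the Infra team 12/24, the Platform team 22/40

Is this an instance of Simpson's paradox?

Yes

P3: the Infra team 45/75 = 60.0%, the Platform team 4/5 = 80.0% → the Platform team
P0: the Infra team 3/11 = 27.3%, the Platform team 43/119 = 36.1% → the Platform team
P1: the Infra team 15/44 = 34.1%, the Platform team 24/53 = 45.3% → the Platform team
P2: the Infra team 12/24 = 50.0%, the Platform team 22/40 = 55.0% → the Platform team
Overall: the Infra team 75/154 = 48.7%, the Platform team 93/217 = 42.9% → the Infra team
The Platform team wins each ticket group but the Infra team wins overall — the comparison reverses. The Platform team's tickets skew toward P0, which has a lower base rate.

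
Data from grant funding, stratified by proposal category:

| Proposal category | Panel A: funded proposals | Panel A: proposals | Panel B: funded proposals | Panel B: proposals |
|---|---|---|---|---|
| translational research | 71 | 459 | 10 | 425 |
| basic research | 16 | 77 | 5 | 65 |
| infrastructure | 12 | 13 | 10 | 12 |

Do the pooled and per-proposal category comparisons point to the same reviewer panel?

Yes

Translational research: Panel A 71/459 = 15.5%, Panel B 10/425 = 2.4% → Panel A
Basic research: Panel A 16/77 = 20.8%, Panel B 5/65 = 7.7% → Panel A
Infrastructure: Panel A 12/13 = 92.3%, Panel B 10/12 = 83.3% → Panel A
Overall: Panel A 99/549 = 18.0%, Panel B 25/502 = 5.0% → Panel A
Panel A wins overall and in every proposal group — no reversal.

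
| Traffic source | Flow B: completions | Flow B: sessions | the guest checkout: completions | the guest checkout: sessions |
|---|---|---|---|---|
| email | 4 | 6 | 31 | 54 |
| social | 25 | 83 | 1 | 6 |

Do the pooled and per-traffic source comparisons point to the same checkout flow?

Email: Flow B 4/6 = 66.7%, the guest checkout 31/54 = 57.4% → Flow B
Social: Flow B 25/83 = 30.1%, the guest checkout 1/6 = 16.7% → Flow B
Overall: Flow B 29/89 = 32.6%, the guest checkout 32/60 = 53.3% → the guest checkout
Flow B wins each traffic group but the guest checkout wins overall — the comparison reverses. Flow B's sessions skew toward social, which has a lower base rate.

No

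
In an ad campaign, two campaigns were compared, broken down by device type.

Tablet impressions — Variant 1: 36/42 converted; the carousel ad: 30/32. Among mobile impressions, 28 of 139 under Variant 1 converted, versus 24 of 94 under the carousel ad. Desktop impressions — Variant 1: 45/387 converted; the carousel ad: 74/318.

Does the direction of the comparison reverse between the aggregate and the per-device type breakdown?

No

Tablet: Variant 1 36/42 = 85.7%, the carousel ad 30/32 = 93.8% → the carousel ad
Mobile: Variant 1 28/139 = 20.1%, the carousel ad 24/94 = 25.5% → the carousel ad
Desktop: Variant 1 45/387 = 11.6%, the carousel ad 74/318 = 23.3% → the carousel ad
Overall: Variant 1 109/568 = 19.2%, the carousel ad 128/444 = 28.8% → the carousel ad
The carousel ad wins overall and in every device group — no reversal.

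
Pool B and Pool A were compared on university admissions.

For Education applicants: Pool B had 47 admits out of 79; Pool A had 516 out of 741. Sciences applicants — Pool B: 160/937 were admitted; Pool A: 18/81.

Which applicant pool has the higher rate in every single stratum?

Pool A

Education: Pool B 47/79 = 59.5%, Pool A 516/741 = 69.6% → Pool A
Sciences: Pool B 160/937 = 17.1%, Pool A 18/81 = 22.2% → Pool A
Pool A has the higher rate in both groups.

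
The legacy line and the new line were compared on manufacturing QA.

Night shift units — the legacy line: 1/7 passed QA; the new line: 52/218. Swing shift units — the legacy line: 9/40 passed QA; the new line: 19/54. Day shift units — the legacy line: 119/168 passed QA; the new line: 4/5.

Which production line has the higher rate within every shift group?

Night shift: the legacy line 1/7 = 14.3%, the new line 52/218 = 23.9% → the new line
Swing shift: the legacy line 9/40 = 22.5%, the new line 19/54 = 35.2% → the new line
Day shift: the legacy line 119/168 = 70.8%, the new line 4/5 = 80.0% → the new line
The new line has the higher rate in all 3 groups.

the new line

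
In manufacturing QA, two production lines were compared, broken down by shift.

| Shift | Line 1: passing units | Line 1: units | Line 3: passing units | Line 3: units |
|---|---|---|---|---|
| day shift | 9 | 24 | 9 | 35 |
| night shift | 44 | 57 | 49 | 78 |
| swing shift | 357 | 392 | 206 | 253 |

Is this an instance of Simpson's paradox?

No

Day shift: Line 1 9/24 = 37.5%, Line 3 9/35 = 25.7% → Line 1
Night shift: Line 1 44/57 = 77.2%, Line 3 49/78 = 62.8% → Line 1
Swing shift: Line 1 357/392 = 91.1%, Line 3 206/253 = 81.4% → Line 1
Overall: Line 1 410/473 = 86.7%, Line 3 264/366 = 72.1% → Line 1
Line 1 wins overall and in every shift group — no reversal.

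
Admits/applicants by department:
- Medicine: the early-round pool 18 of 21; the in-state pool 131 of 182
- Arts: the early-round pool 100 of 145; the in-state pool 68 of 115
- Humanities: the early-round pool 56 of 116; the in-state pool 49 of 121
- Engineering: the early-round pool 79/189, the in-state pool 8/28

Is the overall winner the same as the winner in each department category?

No

Medicine: the early-round pool 18/21 = 85.7%, the in-state pool 131/182 = 72.0% → the early-round pool
Arts: the early-round pool 100/145 = 69.0%, the in-state pool 68/115 = 59.1% → the early-round pool
Humanities: the early-round pool 56/116 = 48.3%, the in-state pool 49/121 = 40.5% → the early-round pool
Engineering: the early-round pool 79/189 = 41.8%, the in-state pool 8/28 = 28.6% → the early-round pool
Overall: the early-round pool 253/471 = 53.7%, the in-state pool 256/446 = 57.4% → the in-state pool
The early-round pool wins each department group but the in-state pool wins overall — the comparison reverses. The early-round pool's applicants skew toward Engineering, which has a lower base rate.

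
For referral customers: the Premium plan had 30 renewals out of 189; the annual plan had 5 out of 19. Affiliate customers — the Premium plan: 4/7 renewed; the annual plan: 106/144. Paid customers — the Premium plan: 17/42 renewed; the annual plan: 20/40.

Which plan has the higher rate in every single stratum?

Referral: the Premium plan 30/189 = 15.9%, the annual plan 5/19 = 26.3% → the annual plan
Affiliate: the Premium plan 4/7 = 57.1%, the annual plan 106/144 = 73.6% → the annual plan
Paid: the Premium plan 17/42 = 40.5%, the annual plan 20/40 = 50.0% → the annual plan
The annual plan has the higher rate in all 3 groups.

the annual plan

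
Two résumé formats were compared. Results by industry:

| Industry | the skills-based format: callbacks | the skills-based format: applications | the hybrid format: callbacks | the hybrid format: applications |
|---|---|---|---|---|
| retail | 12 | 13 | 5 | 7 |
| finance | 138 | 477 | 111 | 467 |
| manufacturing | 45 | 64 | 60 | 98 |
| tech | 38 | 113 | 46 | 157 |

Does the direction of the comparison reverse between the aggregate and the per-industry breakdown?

Retail: the skills-based format 12/13 = 92.3%, the hybrid format 5/7 = 71.4% → the skills-based format
Finance: the skills-based format 138/477 = 28.9%, the hybrid format 111/467 = 23.8% → the skills-based format
Manufacturing: the skills-based format 45/64 = 70.3%, the hybrid format 60/98 = 61.2% → the skills-based format
Tech: the skills-based format 38/113 = 33.6%, the hybrid format 46/157 = 29.3% → the skills-based format
Overall: the skills-based format 233/667 = 34.9%, the hybrid format 222/729 = 30.5% → the skills-based format
The skills-based format wins overall and in every industry group — no reversal.

No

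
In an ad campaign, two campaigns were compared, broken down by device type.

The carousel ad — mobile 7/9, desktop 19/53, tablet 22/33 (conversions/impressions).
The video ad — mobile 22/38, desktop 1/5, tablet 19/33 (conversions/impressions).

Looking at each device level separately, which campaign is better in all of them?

Mobile: the carousel ad 7/9 = 77.8%, the video ad 22/38 = 57.9% → the carousel ad
Desktop: the carousel ad 19/53 = 35.8%, the video ad 1/5 = 20.0% → the carousel ad
Tablet: the carousel ad 22/33 = 66.7%, the video ad 19/33 = 57.6% → the carousel ad
The carousel ad has the higher rate in all 3 groups.

the carousel ad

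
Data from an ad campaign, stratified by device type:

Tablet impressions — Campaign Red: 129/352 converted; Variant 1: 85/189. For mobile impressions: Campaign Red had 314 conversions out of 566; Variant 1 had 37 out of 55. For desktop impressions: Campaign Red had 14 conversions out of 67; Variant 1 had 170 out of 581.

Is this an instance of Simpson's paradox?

Yes

Tablet: Campaign Red 129/352 = 36.6%, Variant 1 85/189 = 45.0% → Variant 1
Mobile: Campaign Red 314/566 = 55.5%, Variant 1 37/55 = 67.3% → Variant 1
Desktop: Campaign Red 14/67 = 20.9%, Variant 1 170/581 = 29.3% → Variant 1
Overall: Campaign Red 457/985 = 46.4%, Variant 1 292/825 = 35.4% → Campaign Red
Variant 1 wins each device group but Campaign Red wins overall — the comparison reverses. Variant 1's impressions skew toward desktop, which has a lower base rate.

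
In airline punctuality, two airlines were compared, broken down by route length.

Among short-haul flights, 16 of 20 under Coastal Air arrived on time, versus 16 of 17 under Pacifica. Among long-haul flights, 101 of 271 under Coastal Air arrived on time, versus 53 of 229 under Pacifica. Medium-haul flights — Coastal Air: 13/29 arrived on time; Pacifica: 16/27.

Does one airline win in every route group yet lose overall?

No

Short-haul: Coastal Air 16/20 = 80.0%, Pacifica 16/17 = 94.1% → Pacifica
Long-haul: Coastal Air 101/271 = 37.3%, Pacifica 53/229 = 23.1% → Coastal Air
Medium-haul: Coastal Air 13/29 = 44.8%, Pacifica 16/27 = 59.3% → Pacifica
Overall: Coastal Air 130/320 = 40.6%, Pacifica 85/273 = 31.1% → Coastal Air
Neither sweeps: Coastal Air wins 1 of 3 groups, Pacifica wins 2. Coastal Air wins overall but not every group — no Simpson reversal.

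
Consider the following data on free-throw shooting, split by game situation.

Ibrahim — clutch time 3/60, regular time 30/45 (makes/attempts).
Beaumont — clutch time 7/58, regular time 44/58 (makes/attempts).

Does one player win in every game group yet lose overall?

Clutch time: Ibrahim 3/60 = 5.0%, Beaumont 7/58 = 12.1% → Beaumont
Regular time: Ibrahim 30/45 = 66.7%, Beaumont 44/58 = 75.9% → Beaumont
Overall: Ibrahim 33/105 = 31.4%, Beaumont 51/116 = 44.0% → Beaumont
Beaumont wins overall and in every game group — no reversal.

No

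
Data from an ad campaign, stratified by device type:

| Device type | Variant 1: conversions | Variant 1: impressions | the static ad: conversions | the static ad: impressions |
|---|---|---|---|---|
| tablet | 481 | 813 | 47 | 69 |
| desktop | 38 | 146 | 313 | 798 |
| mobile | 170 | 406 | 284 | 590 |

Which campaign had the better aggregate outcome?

Variant 1

Tablet: Variant 1 481/813 = 59.2%, the static ad 47/69 = 68.1% → the static ad
Desktop: Variant 1 38/146 = 26.0%, the static ad 313/798 = 39.2% → the static ad
Mobile: Variant 1 170/406 = 41.9%, the static ad 284/590 = 48.1% → the static ad
Overall: Variant 1 689/1365 = 50.5%, the static ad 644/1457 = 44.2% → Variant 1
(The static ad wins every device group but Variant 1 wins overall — the static ad's impressions skew toward the low-rate desktop group.)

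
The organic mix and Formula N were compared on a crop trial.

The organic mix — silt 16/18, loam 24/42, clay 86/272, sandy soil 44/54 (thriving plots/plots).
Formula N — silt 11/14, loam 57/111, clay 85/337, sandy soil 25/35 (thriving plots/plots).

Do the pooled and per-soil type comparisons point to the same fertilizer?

Yes

Silt: the organic mix 16/18 = 88.9%, Formula N 11/14 = 78.6% → the organic mix
Loam: the organic mix 24/42 = 57.1%, Formula N 57/111 = 51.4% → the organic mix
Clay: the organic mix 86/272 = 31.6%, Formula N 85/337 = 25.2% → the organic mix
Sandy soil: the organic mix 44/54 = 81.5%, Formula N 25/35 = 71.4% → the organic mix
Overall: the organic mix 170/386 = 44.0%, Formula N 178/497 = 35.8% → the organic mix
The organic mix wins overall and in every soil group — no reversal.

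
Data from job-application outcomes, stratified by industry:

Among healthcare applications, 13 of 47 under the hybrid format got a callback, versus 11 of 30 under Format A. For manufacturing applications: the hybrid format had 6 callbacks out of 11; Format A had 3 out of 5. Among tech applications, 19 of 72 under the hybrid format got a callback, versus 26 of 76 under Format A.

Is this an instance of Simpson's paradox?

Healthcare: the hybrid format 13/47 = 27.7%, Format A 11/30 = 36.7% → Format A
Manufacturing: the hybrid format 6/11 = 54.5%, Format A 3/5 = 60.0% → Format A
Tech: the hybrid format 19/72 = 26.4%, Format A 26/76 = 34.2% → Format A
Overall: the hybrid format 38/130 = 29.2%, Format A 40/111 = 36.0% → Format A
Format A wins overall and in every industry group — no reversal.

No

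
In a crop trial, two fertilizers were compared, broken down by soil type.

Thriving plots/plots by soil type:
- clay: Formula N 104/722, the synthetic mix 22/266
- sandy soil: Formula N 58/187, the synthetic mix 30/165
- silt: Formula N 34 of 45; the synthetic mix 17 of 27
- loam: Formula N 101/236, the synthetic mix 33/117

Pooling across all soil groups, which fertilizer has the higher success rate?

Clay: Formula N 104/722 = 14.4%, the synthetic mix 22/266 = 8.3% → Formula N
Sandy soil: Formula N 58/187 = 31.0%, the synthetic mix 30/165 = 18.2% → Formula N
Silt: Formula N 34/45 = 75.6%, the synthetic mix 17/27 = 63.0% → Formula N
Loam: Formula N 101/236 = 42.8%, the synthetic mix 33/117 = 28.2% → Formula N
Overall: Formula N 297/1190 = 25.0%, the synthetic mix 102/575 = 17.7% → Formula N

Formula N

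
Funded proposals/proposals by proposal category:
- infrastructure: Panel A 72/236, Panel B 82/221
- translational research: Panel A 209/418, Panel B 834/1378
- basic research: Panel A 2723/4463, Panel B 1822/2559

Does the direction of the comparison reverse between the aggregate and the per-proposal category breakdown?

Infrastructure: Panel A 72/236 = 30.5%, Panel B 82/221 = 37.1% → Panel B
Translational research: Panel A 209/418 = 50.0%, Panel B 834/1378 = 60.5% → Panel B
Basic research: Panel A 2723/4463 = 61.0%, Panel B 1822/2559 = 71.2% → Panel B
Overall: Panel A 3004/5117 = 58.7%, Panel B 2738/4158 = 65.8% → Panel B
Panel B wins overall and in every proposal group — no reversal.

No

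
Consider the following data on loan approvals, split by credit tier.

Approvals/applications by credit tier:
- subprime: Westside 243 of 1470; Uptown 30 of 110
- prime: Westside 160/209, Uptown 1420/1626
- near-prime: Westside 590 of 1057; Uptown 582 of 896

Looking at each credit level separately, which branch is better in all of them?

Subprime: Westside 243/1470 = 16.5%, Uptown 30/110 = 27.3% → Uptown
Prime: Westside 160/209 = 76.6%, Uptown 1420/1626 = 87.3% → Uptown
Near-prime: Westside 590/1057 = 55.8%, Uptown 582/896 = 65.0% → Uptown
Uptown has the higher rate in all 3 groups.

Uptown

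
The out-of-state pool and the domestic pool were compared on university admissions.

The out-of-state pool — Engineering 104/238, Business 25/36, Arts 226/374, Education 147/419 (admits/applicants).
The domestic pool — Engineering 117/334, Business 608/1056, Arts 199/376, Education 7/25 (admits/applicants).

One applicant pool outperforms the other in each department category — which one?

Engineering: the out-of-state pool 104/238 = 43.7%, the domestic pool 117/334 = 35.0% → the out-of-state pool
Business: the out-of-state pool 25/36 = 69.4%, the domestic pool 608/1056 = 57.6% → the out-of-state pool
Arts: the out-of-state pool 226/374 = 60.4%, the domestic pool 199/376 = 52.9% → the out-of-state pool
Education: the out-of-state pool 147/419 = 35.1%, the domestic pool 7/25 = 28.0% → the out-of-state pool
The out-of-state pool has the higher rate in all 4 groups.

the out-of-state pool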